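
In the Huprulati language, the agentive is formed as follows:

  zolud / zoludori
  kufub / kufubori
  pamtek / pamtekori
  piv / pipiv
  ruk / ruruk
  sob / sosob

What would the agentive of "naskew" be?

naskewori

pamtek and ruk both end in -k yet inflect differently (pamtekori, ruruk), so the final letter is not what conditions the rule; the number of vowels is.
"naskew" has 2 vowels. The stems with 2 vowels (zolud → zoludori, kufub → kufubori, pamtek → pamtekori) add -ori.
The other pattern: stems with 1 vowel repeat the first consonant+vowel as a prefix.
So naskew → naskewori.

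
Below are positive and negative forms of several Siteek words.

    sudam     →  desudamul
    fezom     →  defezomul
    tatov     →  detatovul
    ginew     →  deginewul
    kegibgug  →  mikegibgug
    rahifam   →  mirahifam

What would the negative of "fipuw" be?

"fipuw" has 2 vowels. The stems with 2 vowels (sudam → desudamul, fezom → defezomul, tatov → detatovul) add de- … -ul around the stem.
The other pattern: stems with 3 vowels add the prefix mi-.
So fipuw → defipuwul.

defipuwul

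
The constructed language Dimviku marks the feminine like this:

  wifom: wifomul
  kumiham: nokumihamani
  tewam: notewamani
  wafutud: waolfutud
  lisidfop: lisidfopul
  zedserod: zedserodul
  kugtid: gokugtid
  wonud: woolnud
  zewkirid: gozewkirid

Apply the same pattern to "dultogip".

wafutud and zedserod both end in -d yet inflect differently (waolfutud, zedserodul), so the final letter is not what conditions the rule; the last vowel is.
"dultogip" has last vowel 'i'. The stems whose last vowel is 'i' (zewkirid → gozewkirid, kugtid → gokugtid) add the prefix go-.
So dultogip → godultogip.

godultogip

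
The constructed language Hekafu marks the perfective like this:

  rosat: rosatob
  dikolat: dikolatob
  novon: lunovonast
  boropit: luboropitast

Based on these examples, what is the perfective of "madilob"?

"madilob" has last vowel 'o'. The one such stem in the data (novon → lunovonast) adds lu- … -ast around the stem, so the same rule applies.
The other pattern: stems whose last vowel is 'a' add -ob.
So madilob → lumadilobast.

lumadilobast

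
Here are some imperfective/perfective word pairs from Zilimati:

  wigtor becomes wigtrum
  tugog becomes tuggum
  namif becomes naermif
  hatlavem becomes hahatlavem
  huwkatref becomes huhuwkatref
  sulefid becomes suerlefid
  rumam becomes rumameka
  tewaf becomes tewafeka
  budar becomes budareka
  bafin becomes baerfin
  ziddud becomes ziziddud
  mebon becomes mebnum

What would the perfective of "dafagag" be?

dafagageka

namif and huwkatref both end in -f yet inflect differently (naermif, huhuwkatref), so the final letter is not what conditions the rule; the last vowel is.
"dafagag" has last vowel 'a'. The stems whose last vowel is 'a' (tewaf → tewafeka, budar → budareka, rumam → rumameka) add -eka.
The other patterns: stems whose last vowel is 'i' insert -er- after the first vowel; stems whose last vowel is 'e' or 'u' repeat the first consonant+vowel as a prefix; stems whose last vowel is 'o' delete the last vowel and add -um.
So dafagag → dafagageka.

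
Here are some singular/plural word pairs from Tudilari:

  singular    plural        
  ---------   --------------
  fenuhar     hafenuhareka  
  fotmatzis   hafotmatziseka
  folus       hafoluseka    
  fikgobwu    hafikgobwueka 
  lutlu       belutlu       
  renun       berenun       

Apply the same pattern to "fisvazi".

hafisvazieka

"fisvazi" begins with f-. The stems beginning with f- (fotmatzis → hafotmatziseka, folus → hafoluseka, fikgobwu → hafikgobwueka) add ha- … -eka around the stem.
The other pattern: stems beginning with l- or r- add the prefix be-.
So fisvazi → hafisvazieka.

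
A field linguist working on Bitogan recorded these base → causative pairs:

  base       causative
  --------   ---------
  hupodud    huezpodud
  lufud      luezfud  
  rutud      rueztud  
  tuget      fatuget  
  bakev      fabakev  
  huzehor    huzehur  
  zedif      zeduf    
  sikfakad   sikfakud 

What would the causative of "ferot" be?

ferut

hupodud and sikfakad both end in -d yet inflect differently (huezpodud, sikfakud), so the final letter is not what conditions the rule; the last vowel is.
"ferot" has last vowel 'o'. The one such stem in the data (huzehor → huzehur) changes the last vowel to 'u' (as do zedif, sikfakad), so the same rule applies.
The other patterns: stems whose last vowel is 'u' insert -ez- after the first vowel; stems whose last vowel is 'e' add the prefix fa-.
So ferot → ferut.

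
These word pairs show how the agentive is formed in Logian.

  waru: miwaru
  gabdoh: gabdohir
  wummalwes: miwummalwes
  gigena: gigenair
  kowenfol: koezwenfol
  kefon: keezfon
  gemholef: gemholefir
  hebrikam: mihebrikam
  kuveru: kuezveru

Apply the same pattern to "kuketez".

kuveru and waru both end in -u yet inflect differently (kuezveru, miwaru), so the final letter is not what conditions the rule; the first letter is.
"kuketez" begins with k-. The stems beginning with k- (kefon → keezfon, kowenfol → koezwenfol, kuveru → kuezveru) insert -ez- after the first vowel.
So kuketez → kuezketez.

kuezketez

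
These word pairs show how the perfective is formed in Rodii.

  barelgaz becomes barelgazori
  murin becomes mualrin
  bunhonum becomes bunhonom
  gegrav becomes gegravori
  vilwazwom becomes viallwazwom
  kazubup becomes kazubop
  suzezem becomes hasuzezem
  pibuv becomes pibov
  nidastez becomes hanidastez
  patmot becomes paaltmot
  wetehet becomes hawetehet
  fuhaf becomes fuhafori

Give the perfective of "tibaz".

tibazori

"tibaz" has last vowel 'a'. The stems whose last vowel is 'a' (barelgaz → barelgazori, gegrav → gegravori, fuhaf → fuhafori) add -ori.
The other patterns: stems whose last vowel is 'e' add the prefix ha-; stems whose last vowel is 'u' change the last vowel to 'o'; stems whose last vowel is 'i' or 'o' insert -al- after the first vowel.
So tibaz → tibazori.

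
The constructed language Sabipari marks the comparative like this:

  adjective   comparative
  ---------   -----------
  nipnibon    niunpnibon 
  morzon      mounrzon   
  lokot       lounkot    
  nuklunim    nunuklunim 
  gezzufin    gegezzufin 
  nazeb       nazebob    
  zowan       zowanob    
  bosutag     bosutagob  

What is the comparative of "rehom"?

nipnibon and gezzufin both end in -n yet inflect differently (niunpnibon, gegezzufin), so the final letter is not what conditions the rule; the last vowel is.
"rehom" has last vowel 'o'. The stems whose last vowel is 'o' (nipnibon → niunpnibon, morzon → mounrzon, lokot → lounkot) insert -un- after the first vowel.
So rehom → reunhom.

reunhom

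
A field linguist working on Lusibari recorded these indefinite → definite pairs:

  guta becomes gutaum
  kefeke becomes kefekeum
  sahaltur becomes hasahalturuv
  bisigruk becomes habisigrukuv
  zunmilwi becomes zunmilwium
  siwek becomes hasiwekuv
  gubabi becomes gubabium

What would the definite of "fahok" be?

"fahok" ends in a consonant. The stems ending in a consonant (siwek → hasiwekuv, sahaltur → hasahalturuv, bisigruk → habisigrukuv) add ha- … -uv around the stem.
So fahok → hafahokuv.

hafahokuv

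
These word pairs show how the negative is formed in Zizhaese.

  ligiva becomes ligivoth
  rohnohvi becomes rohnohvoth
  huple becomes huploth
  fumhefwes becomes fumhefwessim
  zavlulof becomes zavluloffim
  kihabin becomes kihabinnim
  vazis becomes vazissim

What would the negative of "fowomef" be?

fowomeffim

huple and fumhefwes both have last vowel 'e' yet inflect differently (huploth, fumhefwessim), so the last vowel is not what conditions the rule; whether the stem ends in a vowel or a consonant is.
"fowomef" ends in a consonant. The stems ending in a consonant (fumhefwes → fumhefwessim, zavlulof → zavluloffim, kihabin → kihabinnim) double the final consonant and add -im.
So fowomef → fowomeffim.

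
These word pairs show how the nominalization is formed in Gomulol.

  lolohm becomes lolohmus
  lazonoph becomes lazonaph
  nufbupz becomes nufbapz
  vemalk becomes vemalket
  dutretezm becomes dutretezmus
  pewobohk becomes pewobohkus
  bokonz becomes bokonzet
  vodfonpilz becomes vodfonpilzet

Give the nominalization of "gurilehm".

gurilehmus

"gurilehm" has second-to-last letter 'h'. The stems whose second-to-last letter is 'h' (pewobohk → pewobohkus, lolohm → lolohmus) add -us.
So gurilehm → gurilehmus.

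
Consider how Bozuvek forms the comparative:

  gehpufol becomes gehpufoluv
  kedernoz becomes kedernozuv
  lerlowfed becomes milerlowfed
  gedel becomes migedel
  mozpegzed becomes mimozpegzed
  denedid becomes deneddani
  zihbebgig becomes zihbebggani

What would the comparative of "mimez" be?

gehpufol and gedel both end in -l yet inflect differently (gehpufoluv, migedel), so the final letter is not what conditions the rule; the last vowel is.
"mimez" has last vowel 'e'. The stems whose last vowel is 'e' (lerlowfed → milerlowfed, gedel → migedel, mozpegzed → mimozpegzed) add the prefix mi-.
So mimez → mimimez.

mimimez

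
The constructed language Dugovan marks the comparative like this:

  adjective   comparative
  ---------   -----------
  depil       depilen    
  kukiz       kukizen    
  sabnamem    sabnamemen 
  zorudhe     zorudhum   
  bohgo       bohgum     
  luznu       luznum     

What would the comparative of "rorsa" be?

sabnamem and zorudhe both have last vowel 'e' yet inflect differently (sabnamemen, zorudhum), so the last vowel is not what conditions the rule; whether the stem ends in a vowel or a consonant is.
"rorsa" ends in a vowel. The stems ending in a vowel (zorudhe → zorudhum, bohgo → bohgum, luznu → luznum) drop the final letter and add -um.
The other pattern: stems ending in a consonant add -en.
So rorsa → rorsum.

rorsum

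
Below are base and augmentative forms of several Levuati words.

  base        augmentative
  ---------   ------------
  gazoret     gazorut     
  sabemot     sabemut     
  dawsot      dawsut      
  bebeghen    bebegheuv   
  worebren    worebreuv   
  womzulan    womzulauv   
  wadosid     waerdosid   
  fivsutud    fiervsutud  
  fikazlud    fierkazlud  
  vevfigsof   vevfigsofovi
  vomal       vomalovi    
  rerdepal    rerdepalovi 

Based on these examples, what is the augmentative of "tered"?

gazoret and bebeghen both have last vowel 'e' yet inflect differently (gazorut, bebegheuv), so the last vowel is not what conditions the rule; the final letter is.
"tered" ends in -d. The stems ending in -d (wadosid → waerdosid, fivsutud → fiervsutud, fikazlud → fierkazlud) insert -er- after the first vowel.
So tered → teerred.

teerred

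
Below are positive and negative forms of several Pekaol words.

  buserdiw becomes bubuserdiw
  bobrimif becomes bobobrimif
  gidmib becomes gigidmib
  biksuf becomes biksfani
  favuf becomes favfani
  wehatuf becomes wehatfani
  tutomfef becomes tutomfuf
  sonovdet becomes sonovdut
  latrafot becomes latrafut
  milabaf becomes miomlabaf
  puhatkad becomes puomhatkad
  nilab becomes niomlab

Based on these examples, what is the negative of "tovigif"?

totovigif

bobrimif and biksuf both end in -f yet inflect differently (bobobrimif, biksfani), so the final letter is not what conditions the rule; the last vowel is.
"tovigif" has last vowel 'i'. The stems whose last vowel is 'i' (buserdiw → bubuserdiw, bobrimif → bobobrimif, gidmib → gigidmib) repeat the first consonant+vowel as a prefix.
The other patterns: stems whose last vowel is 'u' delete the last vowel and add -ani; stems whose last vowel is 'e' or 'o' change the last vowel to 'u'; stems whose last vowel is 'a' insert -om- after the first vowel.
So tovigif → totovigif.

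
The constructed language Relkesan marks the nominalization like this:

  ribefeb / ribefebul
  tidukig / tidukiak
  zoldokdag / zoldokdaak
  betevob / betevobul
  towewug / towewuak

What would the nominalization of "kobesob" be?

kobesobul

"kobesob" ends in -b. The stems ending in -b (betevob → betevobul, ribefeb → ribefebul) add -ul.
The other pattern: stems ending in -g drop the final letter and add -ak.
So kobesob → kobesobul.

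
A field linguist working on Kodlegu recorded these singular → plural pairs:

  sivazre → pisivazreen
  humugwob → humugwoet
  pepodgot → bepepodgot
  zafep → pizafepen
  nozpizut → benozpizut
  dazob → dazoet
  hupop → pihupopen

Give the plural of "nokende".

humugwob and pepodgot both have last vowel 'o' yet inflect differently (humugwoet, bepepodgot), so the last vowel is not what conditions the rule; the final letter is.
"nokende" ends in -e. The one such stem in the data (sivazre → pisivazreen) adds pi- … -en around the stem, so the same rule applies.
So nokende → pinokendeen.

pinokendeen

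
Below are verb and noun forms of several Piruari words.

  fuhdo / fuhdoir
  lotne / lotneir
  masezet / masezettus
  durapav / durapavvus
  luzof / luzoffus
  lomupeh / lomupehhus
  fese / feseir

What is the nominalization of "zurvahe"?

masezet and fese both have last vowel 'e' yet inflect differently (masezettus, feseir), so the last vowel is not what conditions the rule; whether the stem ends in a vowel or a consonant is.
"zurvahe" ends in a vowel. The stems ending in a vowel (fese → feseir, lotne → lotneir, fuhdo → fuhdoir) add -ir.
The other pattern: stems ending in a consonant double the final consonant and add -us.
So zurvahe → zurvaheir.

zurvaheir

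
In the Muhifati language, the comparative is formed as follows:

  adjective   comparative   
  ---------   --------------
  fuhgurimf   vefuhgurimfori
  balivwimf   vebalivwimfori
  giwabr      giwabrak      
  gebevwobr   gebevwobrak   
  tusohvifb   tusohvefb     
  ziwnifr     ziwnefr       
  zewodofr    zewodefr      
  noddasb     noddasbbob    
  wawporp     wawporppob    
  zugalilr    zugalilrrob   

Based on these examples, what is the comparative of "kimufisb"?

kimufisbbob

giwabr and ziwnifr both end in -r yet inflect differently (giwabrak, ziwnefr), so the final letter is not what conditions the rule; the second-to-last letter is.
"kimufisb" has second-to-last letter 's'. The one such stem in the data (noddasb → noddasbbob) doubles the final consonant and adds -ob (as do wawporp, zugalilr), so the same rule applies.
So kimufisb → kimufisbbob.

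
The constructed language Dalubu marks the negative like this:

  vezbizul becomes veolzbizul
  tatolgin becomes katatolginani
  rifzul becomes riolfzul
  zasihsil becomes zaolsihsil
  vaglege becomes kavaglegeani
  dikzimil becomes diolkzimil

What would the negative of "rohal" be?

"rohal" ends in -l. The stems ending in -l (rifzul → riolfzul, vezbizul → veolzbizul, zasihsil → zaolsihsil) insert -ol- after the first vowel.
So rohal → roolhal.

roolhal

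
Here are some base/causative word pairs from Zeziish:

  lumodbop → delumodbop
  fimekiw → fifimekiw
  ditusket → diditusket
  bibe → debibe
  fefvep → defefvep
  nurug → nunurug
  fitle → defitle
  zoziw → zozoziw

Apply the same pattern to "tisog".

titisog

fitle and ditusket both have last vowel 'e' yet inflect differently (defitle, diditusket), so the last vowel is not what conditions the rule; the final letter is.
"tisog" ends in -g. The one such stem in the data (nurug → nunurug) repeats the first consonant+vowel as a prefix (as do ditusket, fimekiw), so the same rule applies.
So tisog → titisog.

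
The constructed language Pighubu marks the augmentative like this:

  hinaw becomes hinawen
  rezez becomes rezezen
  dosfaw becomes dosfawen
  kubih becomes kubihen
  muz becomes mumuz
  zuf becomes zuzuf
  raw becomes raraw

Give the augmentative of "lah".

rezez and muz both end in -z yet inflect differently (rezezen, mumuz), so the final letter is not what conditions the rule; the number of vowels is.
"lah" has 1 vowel. The stems with 1 vowel (muz → mumuz, zuf → zuzuf, raw → raraw) repeat the first consonant+vowel as a prefix.
The other pattern: stems with 2 vowels add -en.
So lah → lalah.

lalah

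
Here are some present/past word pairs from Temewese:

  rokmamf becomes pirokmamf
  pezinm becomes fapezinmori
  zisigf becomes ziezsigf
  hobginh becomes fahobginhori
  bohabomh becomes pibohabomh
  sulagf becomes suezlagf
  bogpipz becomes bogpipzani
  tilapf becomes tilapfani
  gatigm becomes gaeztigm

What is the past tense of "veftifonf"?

faveftifonfori

pezinm and gatigm both end in -m yet inflect differently (fapezinmori, gaeztigm), so the final letter is not what conditions the rule; the second-to-last letter is.
"veftifonf" has second-to-last letter 'n'. The stems whose second-to-last letter is 'n' (pezinm → fapezinmori, hobginh → fahobginhori) add fa- … -ori around the stem.
So veftifonf → faveftifonfori.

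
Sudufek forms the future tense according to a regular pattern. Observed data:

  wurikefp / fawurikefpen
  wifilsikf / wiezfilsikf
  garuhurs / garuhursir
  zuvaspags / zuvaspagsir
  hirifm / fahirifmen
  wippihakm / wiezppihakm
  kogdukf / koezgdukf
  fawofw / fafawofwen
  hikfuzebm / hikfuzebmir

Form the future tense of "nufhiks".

nuezfhiks

hirifm and wippihakm both end in -m yet inflect differently (fahirifmen, wiezppihakm), so the final letter is not what conditions the rule; the second-to-last letter is.
"nufhiks" has second-to-last letter 'k'. The stems whose second-to-last letter is 'k' (kogdukf → koezgdukf, wippihakm → wiezppihakm, wifilsikf → wiezfilsikf) insert -ez- after the first vowel.
The other patterns: stems whose second-to-last letter is 'f' add fa- … -en around the stem; stems whose second-to-last letter is 'b', 'g' or 'r' add -ir.
So nufhiks → nuezfhiks.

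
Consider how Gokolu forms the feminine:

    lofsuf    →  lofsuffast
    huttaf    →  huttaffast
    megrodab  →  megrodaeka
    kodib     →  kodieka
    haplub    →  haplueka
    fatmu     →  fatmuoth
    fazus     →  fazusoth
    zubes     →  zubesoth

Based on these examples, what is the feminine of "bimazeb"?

bimazeeka

"bimazeb" ends in -b. The stems ending in -b (megrodab → megrodaeka, kodib → kodieka, haplub → haplueka) drop the final letter and add -eka.
So bimazeb → bimazeeka.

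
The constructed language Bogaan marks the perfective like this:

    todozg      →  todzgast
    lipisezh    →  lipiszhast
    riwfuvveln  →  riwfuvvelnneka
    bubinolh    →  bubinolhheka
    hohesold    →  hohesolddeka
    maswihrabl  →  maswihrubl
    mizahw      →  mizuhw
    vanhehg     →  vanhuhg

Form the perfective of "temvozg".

lipisezh and bubinolh both end in -h yet inflect differently (lipiszhast, bubinolhheka), so the final letter is not what conditions the rule; the second-to-last letter is.
"temvozg" has second-to-last letter 'z'. The stems whose second-to-last letter is 'z' (todozg → todzgast, lipisezh → lipiszhast) delete the last vowel and add -ast.
The other patterns: stems whose second-to-last letter is 'l' double the final consonant and add -eka; stems whose second-to-last letter is 'b' or 'h' change the last vowel to 'u'.
So temvozg → temvzgast.

temvzgast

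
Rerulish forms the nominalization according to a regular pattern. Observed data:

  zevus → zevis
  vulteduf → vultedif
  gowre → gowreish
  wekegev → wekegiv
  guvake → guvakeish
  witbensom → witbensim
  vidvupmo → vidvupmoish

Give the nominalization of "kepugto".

kepugtoish

wekegev and gowre both have last vowel 'e' yet inflect differently (wekegiv, gowreish), so the last vowel is not what conditions the rule; whether the stem ends in a vowel or a consonant is.
"kepugto" ends in a vowel. The stems ending in a vowel (gowre → gowreish, guvake → guvakeish, vidvupmo → vidvupmoish) add -ish.
The other pattern: stems ending in a consonant change the last vowel to 'i'.
So kepugto → kepugtoish.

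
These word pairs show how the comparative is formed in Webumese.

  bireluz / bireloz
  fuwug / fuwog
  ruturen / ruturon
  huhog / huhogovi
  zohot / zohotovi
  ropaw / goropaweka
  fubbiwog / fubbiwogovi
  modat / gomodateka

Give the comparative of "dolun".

dolon

zohot and modat both end in -t yet inflect differently (zohotovi, gomodateka), so the final letter is not what conditions the rule; the last vowel is.
"dolun" has last vowel 'u'. The stems whose last vowel is 'u' (bireluz → bireloz, fuwug → fuwog) change the last vowel to 'o'.
The other patterns: stems whose last vowel is 'o' add -ovi; stems whose last vowel is 'a' add go- … -eka around the stem.
So dolun → dolon.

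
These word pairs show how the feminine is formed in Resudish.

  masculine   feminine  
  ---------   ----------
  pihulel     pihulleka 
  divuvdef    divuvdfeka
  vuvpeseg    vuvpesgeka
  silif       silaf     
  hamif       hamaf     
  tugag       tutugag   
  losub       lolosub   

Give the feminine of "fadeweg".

divuvdef and silif both end in -f yet inflect differently (divuvdfeka, silaf), so the final letter is not what conditions the rule; the last vowel is.
"fadeweg" has last vowel 'e'. The stems whose last vowel is 'e' (pihulel → pihulleka, divuvdef → divuvdfeka, vuvpeseg → vuvpesgeka) delete the last vowel and add -eka.
The other patterns: stems whose last vowel is 'i' change the last vowel to 'a'; stems whose last vowel is 'a' or 'u' repeat the first consonant+vowel as a prefix.
So fadeweg → fadewgeka.

fadewgeka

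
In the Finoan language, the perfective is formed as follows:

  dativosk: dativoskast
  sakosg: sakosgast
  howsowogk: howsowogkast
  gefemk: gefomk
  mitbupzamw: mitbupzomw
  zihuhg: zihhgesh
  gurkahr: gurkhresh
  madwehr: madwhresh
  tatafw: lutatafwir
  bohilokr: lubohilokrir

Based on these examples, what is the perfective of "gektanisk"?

gektaniskast

dativosk and gefemk both end in -k yet inflect differently (dativoskast, gefomk), so the final letter is not what conditions the rule; the second-to-last letter is.
"gektanisk" has second-to-last letter 's'. The stems whose second-to-last letter is 's' (dativosk → dativoskast, sakosg → sakosgast) add -ast.
The other patterns: stems whose second-to-last letter is 'm' change the last vowel to 'o'; stems whose second-to-last letter is 'h' delete the last vowel and add -esh; stems whose second-to-last letter is 'f' or 'k' add lu- … -ir around the stem.
So gektanisk → gektaniskast.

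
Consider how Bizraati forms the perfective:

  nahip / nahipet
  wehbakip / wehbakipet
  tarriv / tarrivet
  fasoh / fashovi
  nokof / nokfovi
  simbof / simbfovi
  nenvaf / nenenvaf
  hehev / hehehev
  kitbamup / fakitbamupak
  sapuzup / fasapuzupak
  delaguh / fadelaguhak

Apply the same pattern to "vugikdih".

vugikdihet

nokof and nenvaf both end in -f yet inflect differently (nokfovi, nenenvaf), so the final letter is not what conditions the rule; the last vowel is.
"vugikdih" has last vowel 'i'. The stems whose last vowel is 'i' (nahip → nahipet, wehbakip → wehbakipet, tarriv → tarrivet) add -et.
The other patterns: stems whose last vowel is 'o' delete the last vowel and add -ovi; stems whose last vowel is 'a' or 'e' repeat the first consonant+vowel as a prefix; stems whose last vowel is 'u' add fa- … -ak around the stem.
So vugikdih → vugikdihet.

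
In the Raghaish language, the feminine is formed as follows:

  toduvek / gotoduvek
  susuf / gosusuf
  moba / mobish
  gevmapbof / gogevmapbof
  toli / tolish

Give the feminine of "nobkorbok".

gonobkorbok

"nobkorbok" ends in a consonant. The stems ending in a consonant (susuf → gosusuf, gevmapbof → gogevmapbof, toduvek → gotoduvek) add the prefix go-.
The other pattern: stems ending in a vowel drop the final letter and add -ish.
So nobkorbok → gonobkorbok.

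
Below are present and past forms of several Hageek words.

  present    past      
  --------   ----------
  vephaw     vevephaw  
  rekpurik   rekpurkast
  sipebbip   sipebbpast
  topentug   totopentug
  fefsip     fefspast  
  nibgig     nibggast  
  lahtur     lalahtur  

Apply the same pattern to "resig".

resgast

nibgig and topentug both end in -g yet inflect differently (nibggast, totopentug), so the final letter is not what conditions the rule; the last vowel is.
"resig" has last vowel 'i'. The stems whose last vowel is 'i' (rekpurik → rekpurkast, sipebbip → sipebbpast, nibgig → nibggast) delete the last vowel and add -ast.
So resig → resgast.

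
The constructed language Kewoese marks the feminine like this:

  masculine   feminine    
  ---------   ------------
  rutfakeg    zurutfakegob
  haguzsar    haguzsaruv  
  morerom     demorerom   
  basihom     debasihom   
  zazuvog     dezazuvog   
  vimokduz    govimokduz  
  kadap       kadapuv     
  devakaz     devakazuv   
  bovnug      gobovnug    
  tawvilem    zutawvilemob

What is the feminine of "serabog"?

deserabog

"serabog" has last vowel 'o'. The stems whose last vowel is 'o' (morerom → demorerom, basihom → debasihom, zazuvog → dezazuvog) add the prefix de-.
The other patterns: stems whose last vowel is 'a' add -uv; stems whose last vowel is 'u' add the prefix go-; stems whose last vowel is 'e' add zu- … -ob around the stem.
So serabog → deserabog.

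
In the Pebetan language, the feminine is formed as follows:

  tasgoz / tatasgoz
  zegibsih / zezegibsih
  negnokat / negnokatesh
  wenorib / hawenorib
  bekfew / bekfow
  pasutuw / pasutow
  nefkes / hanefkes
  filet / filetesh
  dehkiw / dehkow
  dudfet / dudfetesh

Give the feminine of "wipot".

wipotesh

filet and nefkes both have last vowel 'e' yet inflect differently (filetesh, hanefkes), so the last vowel is not what conditions the rule; the final letter is.
"wipot" ends in -t. The stems ending in -t (filet → filetesh, negnokat → negnokatesh, dudfet → dudfetesh) add -esh.
The other patterns: stems ending in -b or -s add the prefix ha-; stems ending in -w change the last vowel to 'o'; stems ending in -h or -z repeat the first consonant+vowel as a prefix.
So wipot → wipotesh.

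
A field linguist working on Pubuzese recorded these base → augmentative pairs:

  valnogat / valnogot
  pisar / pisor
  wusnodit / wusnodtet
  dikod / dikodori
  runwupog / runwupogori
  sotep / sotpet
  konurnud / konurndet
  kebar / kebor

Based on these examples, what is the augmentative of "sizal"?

sizol

valnogat and wusnodit both end in -t yet inflect differently (valnogot, wusnodtet), so the final letter is not what conditions the rule; the last vowel is.
"sizal" has last vowel 'a'. The stems whose last vowel is 'a' (pisar → pisor, kebar → kebor, valnogat → valnogot) change the last vowel to 'o'.
So sizal → sizol.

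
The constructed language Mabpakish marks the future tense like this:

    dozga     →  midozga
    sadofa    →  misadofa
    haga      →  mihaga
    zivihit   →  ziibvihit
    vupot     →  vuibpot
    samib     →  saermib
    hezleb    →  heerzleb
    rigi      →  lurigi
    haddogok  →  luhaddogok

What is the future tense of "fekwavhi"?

zivihit and samib both have last vowel 'i' yet inflect differently (ziibvihit, saermib), so the last vowel is not what conditions the rule; the final letter is.
"fekwavhi" ends in -i. The one such stem in the data (rigi → lurigi) adds the prefix lu-, so the same rule applies.
The other patterns: stems ending in -a add the prefix mi-; stems ending in -t insert -ib- after the first vowel; stems ending in -b insert -er- after the first vowel.
So fekwavhi → lufekwavhi.

lufekwavhi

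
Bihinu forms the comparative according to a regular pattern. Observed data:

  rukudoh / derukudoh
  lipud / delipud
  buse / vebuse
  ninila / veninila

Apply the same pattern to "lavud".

lipud and buse both have 2 vowels yet inflect differently (delipud, vebuse), so the number of vowels is not what conditions the rule; whether the stem ends in a vowel or a consonant is.
"lavud" ends in a consonant. The stems ending in a consonant (rukudoh → derukudoh, lipud → delipud) add the prefix de-.
So lavud → delavud.

delavud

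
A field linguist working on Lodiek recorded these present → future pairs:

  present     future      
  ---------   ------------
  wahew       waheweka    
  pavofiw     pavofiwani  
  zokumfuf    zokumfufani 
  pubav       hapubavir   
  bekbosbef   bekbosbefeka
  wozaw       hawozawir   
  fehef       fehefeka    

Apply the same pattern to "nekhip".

nekhipani

wahew and wozaw both end in -w yet inflect differently (waheweka, hawozawir), so the final letter is not what conditions the rule; the last vowel is.
"nekhip" has last vowel 'i'. The one such stem in the data (pavofiw → pavofiwani) adds -ani, so the same rule applies.
The other patterns: stems whose last vowel is 'e' add -eka; stems whose last vowel is 'a' add ha- … -ir around the stem.
So nekhip → nekhipani.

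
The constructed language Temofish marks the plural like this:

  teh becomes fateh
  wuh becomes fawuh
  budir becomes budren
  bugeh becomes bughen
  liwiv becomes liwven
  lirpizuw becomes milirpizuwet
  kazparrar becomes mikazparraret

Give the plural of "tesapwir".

teh and bugeh both end in -h yet inflect differently (fateh, bughen), so the final letter is not what conditions the rule; the number of vowels is.
"tesapwir" has 3 vowels. The stems with 3 vowels (lirpizuw → milirpizuwet, kazparrar → mikazparraret) add mi- … -et around the stem.
So tesapwir → mitesapwiret.

mitesapwiret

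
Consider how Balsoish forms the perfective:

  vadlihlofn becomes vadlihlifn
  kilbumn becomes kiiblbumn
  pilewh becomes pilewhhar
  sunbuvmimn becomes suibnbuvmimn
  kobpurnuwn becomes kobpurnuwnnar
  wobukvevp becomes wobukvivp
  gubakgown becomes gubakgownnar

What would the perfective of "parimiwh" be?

"parimiwh" has second-to-last letter 'w'. The stems whose second-to-last letter is 'w' (gubakgown → gubakgownnar, kobpurnuwn → kobpurnuwnnar, pilewh → pilewhhar) double the final consonant and add -ar.
So parimiwh → parimiwhhar.

parimiwhhar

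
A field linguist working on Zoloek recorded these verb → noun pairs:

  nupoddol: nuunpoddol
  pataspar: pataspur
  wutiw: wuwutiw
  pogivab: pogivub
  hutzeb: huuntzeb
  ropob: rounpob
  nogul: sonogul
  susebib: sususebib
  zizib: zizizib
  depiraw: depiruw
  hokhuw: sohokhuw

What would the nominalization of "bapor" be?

pogivab and susebib both end in -b yet inflect differently (pogivub, sususebib), so the final letter is not what conditions the rule; the last vowel is.
"bapor" has last vowel 'o'. The stems whose last vowel is 'o' (ropob → rounpob, nupoddol → nuunpoddol) insert -un- after the first vowel.
So bapor → baunpor.

baunpor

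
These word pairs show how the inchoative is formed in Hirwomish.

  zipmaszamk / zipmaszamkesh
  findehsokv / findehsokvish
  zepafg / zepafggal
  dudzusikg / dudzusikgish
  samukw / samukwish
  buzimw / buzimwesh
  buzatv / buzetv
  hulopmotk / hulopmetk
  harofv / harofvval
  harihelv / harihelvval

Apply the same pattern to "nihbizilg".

zipmaszamk and hulopmotk both end in -k yet inflect differently (zipmaszamkesh, hulopmetk), so the final letter is not what conditions the rule; the second-to-last letter is.
"nihbizilg" has second-to-last letter 'l'. The one such stem in the data (harihelv → harihelvval) doubles the final consonant and adds -al (as do harofv, zepafg), so the same rule applies.
So nihbizilg → nihbizilggal.

nihbizilggal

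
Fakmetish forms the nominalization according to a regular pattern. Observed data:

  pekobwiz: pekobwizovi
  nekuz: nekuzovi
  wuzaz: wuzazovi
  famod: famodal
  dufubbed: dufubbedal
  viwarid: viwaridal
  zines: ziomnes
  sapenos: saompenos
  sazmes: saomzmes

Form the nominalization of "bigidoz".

bigidozovi

pekobwiz and viwarid both have last vowel 'i' yet inflect differently (pekobwizovi, viwaridal), so the last vowel is not what conditions the rule; the final letter is.
"bigidoz" ends in -z. The stems ending in -z (pekobwiz → pekobwizovi, nekuz → nekuzovi, wuzaz → wuzazovi) add -ovi.
The other patterns: stems ending in -d add -al; stems ending in -s insert -om- after the first vowel.
So bigidoz → bigidozovi.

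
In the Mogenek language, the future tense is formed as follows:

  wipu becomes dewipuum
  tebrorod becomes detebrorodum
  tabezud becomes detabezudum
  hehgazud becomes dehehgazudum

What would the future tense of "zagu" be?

Every pair shown (wipu → dewipuum, tebrorod → detebrorodum, tabezud → detabezudum, …) follows the same rule: add de- … -um around the stem.
So zagu → dezaguum.

dezaguum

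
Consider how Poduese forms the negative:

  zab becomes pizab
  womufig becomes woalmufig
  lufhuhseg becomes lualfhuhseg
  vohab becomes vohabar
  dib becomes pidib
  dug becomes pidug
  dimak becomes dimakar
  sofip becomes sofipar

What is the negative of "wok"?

piwok

dib and vohab both end in -b yet inflect differently (pidib, vohabar), so the final letter is not what conditions the rule; the number of vowels is.
"wok" has 1 vowel. The stems with 1 vowel (dug → pidug, dib → pidib, zab → pizab) add the prefix pi-.
The other patterns: stems with 2 vowels add -ar; stems with 3 vowels insert -al- after the first vowel.
So wok → piwok.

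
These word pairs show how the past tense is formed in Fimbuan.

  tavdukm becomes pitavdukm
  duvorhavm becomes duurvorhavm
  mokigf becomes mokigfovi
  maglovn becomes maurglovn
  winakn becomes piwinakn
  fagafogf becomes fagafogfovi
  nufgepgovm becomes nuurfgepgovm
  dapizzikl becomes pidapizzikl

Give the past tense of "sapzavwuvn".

saurpzavwuvn

duvorhavm and tavdukm both end in -m yet inflect differently (duurvorhavm, pitavdukm), so the final letter is not what conditions the rule; the second-to-last letter is.
"sapzavwuvn" has second-to-last letter 'v'. The stems whose second-to-last letter is 'v' (duvorhavm → duurvorhavm, maglovn → maurglovn, nufgepgovm → nuurfgepgovm) insert -ur- after the first vowel.
The other patterns: stems whose second-to-last letter is 'g' add -ovi; stems whose second-to-last letter is 'k' add the prefix pi-.
So sapzavwuvn → saurpzavwuvn.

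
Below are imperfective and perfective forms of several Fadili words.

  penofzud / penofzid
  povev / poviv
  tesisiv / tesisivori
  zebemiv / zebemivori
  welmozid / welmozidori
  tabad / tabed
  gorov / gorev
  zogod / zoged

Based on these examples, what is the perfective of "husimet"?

husimit

povev and tesisiv both end in -v yet inflect differently (poviv, tesisivori), so the final letter is not what conditions the rule; the last vowel is.
"husimet" has last vowel 'e'. The one such stem in the data (povev → poviv) changes the last vowel to 'i' (as does penofzud), so the same rule applies.
The other patterns: stems whose last vowel is 'i' add -ori; stems whose last vowel is 'a' or 'o' change the last vowel to 'e'.
So husimet → husimit.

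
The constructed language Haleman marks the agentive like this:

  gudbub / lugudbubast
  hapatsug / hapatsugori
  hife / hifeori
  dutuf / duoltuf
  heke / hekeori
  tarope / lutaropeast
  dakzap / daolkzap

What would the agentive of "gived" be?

"gived" begins with g-. The one such stem in the data (gudbub → lugudbubast) adds lu- … -ast around the stem, so the same rule applies.
The other patterns: stems beginning with h- add -ori; stems beginning with d- insert -ol- after the first vowel.
So gived → lugivedast.

lugivedast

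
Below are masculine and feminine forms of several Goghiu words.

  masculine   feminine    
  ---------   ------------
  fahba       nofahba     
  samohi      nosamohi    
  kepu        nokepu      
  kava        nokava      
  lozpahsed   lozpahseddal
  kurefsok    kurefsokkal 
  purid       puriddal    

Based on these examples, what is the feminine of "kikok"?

samohi and purid both have last vowel 'i' yet inflect differently (nosamohi, puriddal), so the last vowel is not what conditions the rule; whether the stem ends in a vowel or a consonant is.
"kikok" ends in a consonant. The stems ending in a consonant (lozpahsed → lozpahseddal, kurefsok → kurefsokkal, purid → puriddal) double the final consonant and add -al.
So kikok → kikokkal.

kikokkal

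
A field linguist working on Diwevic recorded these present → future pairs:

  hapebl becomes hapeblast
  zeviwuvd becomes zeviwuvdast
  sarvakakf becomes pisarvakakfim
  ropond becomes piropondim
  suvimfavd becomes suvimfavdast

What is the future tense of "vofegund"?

pivofegundim

ropond and suvimfavd both end in -d yet inflect differently (piropondim, suvimfavdast), so the final letter is not what conditions the rule; the second-to-last letter is.
"vofegund" has second-to-last letter 'n'. The one such stem in the data (ropond → piropondim) adds pi- … -im around the stem, so the same rule applies.
The other pattern: stems whose second-to-last letter is 'b' or 'v' add -ast.
So vofegund → pivofegundim.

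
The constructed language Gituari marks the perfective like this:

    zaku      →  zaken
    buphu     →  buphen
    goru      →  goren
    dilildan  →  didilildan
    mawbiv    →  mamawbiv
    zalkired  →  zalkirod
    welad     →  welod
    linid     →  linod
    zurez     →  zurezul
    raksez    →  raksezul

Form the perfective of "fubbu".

fubben

dilildan and welad both have last vowel 'a' yet inflect differently (didilildan, welod), so the last vowel is not what conditions the rule; the final letter is.
"fubbu" ends in -u. The stems ending in -u (zaku → zaken, buphu → buphen, goru → goren) drop the final letter and add -en.
The other patterns: stems ending in -n or -v repeat the first consonant+vowel as a prefix; stems ending in -d change the last vowel to 'o'; stems ending in -z add -ul.
So fubbu → fubben.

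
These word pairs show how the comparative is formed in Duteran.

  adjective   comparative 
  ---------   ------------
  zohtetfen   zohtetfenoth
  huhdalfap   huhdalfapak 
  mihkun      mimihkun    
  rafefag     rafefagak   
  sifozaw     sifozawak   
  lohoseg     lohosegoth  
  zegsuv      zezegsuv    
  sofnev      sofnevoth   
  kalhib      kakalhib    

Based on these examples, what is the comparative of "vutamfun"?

lohoseg and rafefag both end in -g yet inflect differently (lohosegoth, rafefagak), so the final letter is not what conditions the rule; the last vowel is.
"vutamfun" has last vowel 'u'. The stems whose last vowel is 'u' (mihkun → mimihkun, zegsuv → zezegsuv) repeat the first consonant+vowel as a prefix.
So vutamfun → vuvutamfun.

vuvutamfun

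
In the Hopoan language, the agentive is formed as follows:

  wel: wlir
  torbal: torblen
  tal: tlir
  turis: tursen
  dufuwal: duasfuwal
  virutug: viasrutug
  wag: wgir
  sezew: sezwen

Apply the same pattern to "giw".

tal and torbal both end in -l yet inflect differently (tlir, torblen), so the final letter is not what conditions the rule; the number of vowels is.
"giw" has 1 vowel. The stems with 1 vowel (tal → tlir, wag → wgir, wel → wlir) delete the last vowel and add -ir.
So giw → gwir.

gwir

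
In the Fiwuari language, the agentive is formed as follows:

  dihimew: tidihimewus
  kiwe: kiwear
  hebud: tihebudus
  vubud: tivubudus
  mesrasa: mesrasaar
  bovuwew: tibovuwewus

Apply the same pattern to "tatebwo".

bovuwew and kiwe both have last vowel 'e' yet inflect differently (tibovuwewus, kiwear), so the last vowel is not what conditions the rule; whether the stem ends in a vowel or a consonant is.
"tatebwo" ends in a vowel. The stems ending in a vowel (kiwe → kiwear, mesrasa → mesrasaar) add -ar.
The other pattern: stems ending in a consonant add ti- … -us around the stem.
So tatebwo → tatebwoar.

tatebwoar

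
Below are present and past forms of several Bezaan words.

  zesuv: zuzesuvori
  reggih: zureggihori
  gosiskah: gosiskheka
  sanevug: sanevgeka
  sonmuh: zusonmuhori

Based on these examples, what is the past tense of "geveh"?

sonmuh and gosiskah both end in -h yet inflect differently (zusonmuhori, gosiskheka), so the final letter is not what conditions the rule; the number of vowels is.
"geveh" has 2 vowels. The stems with 2 vowels (sonmuh → zusonmuhori, zesuv → zuzesuvori, reggih → zureggihori) add zu- … -ori around the stem.
So geveh → zugevehori.

zugevehori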